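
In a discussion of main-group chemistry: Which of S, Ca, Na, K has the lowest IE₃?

S

Consider each +2 ion: S²⁺ still has 4 valence electrons; Ca²⁺ is the bare [Ar] core; Na²⁺ is already 1 electron into the core; K²⁺ is already 1 electron into the core.
Breaking into a closed-shell core is much more expensive than removing a leftover valence electron — K, Ca and Na have the largest IE_3 here.
The numbers (kJ/mol): S 3357, Ca 4912, Na 6910, K 4420.
Overall IE_3 order: S < K < Ca < Na.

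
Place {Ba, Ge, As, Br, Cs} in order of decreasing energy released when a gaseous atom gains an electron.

Br > Ge > As > Cs > Ba

EA tends to increase across a period and decrease down a group, though the pattern is less regular than for IE or radius.
Here both period and group differ, so the two effects have to be weighed against each other.
Cs > Ba: this pair runs against the simple trend — see the exception note.
As > Cs: relative to Cs, both the across-period and down-group shifts push As's electron affinity up.
Ge > As: this pair runs against the simple trend — see the exception note.
Br > Ge: both are in period 4; the period trend gives Br the larger value.
Note the exception: Cs has a higher electron affinity than Ba, contrary to the simple trend — adding an electron to Ba (ns²) has to open a new, higher-energy np subshell, which is unfavourable.
Note the exception: Ge has a higher electron affinity than As, contrary to the simple trend — adding an electron to As's half-filled 4p³ is unfavourable, so Ge (4p²) has the more exothermic EA.
For reference (kJ/mol): Ge 119, As 78, Br 325, Cs 46, Ba 14.
So from highest to lowest: Br > Ge > As > Cs > Ba.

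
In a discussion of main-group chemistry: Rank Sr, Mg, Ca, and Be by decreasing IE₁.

Be is in period 2, group 2; Mg is in period 3, group 2; Ca is in period 4, group 2; Sr is in period 5, group 2.
Across a period the outer electron is held more tightly (higher IE₁); down a group it sits in a higher shell, more shielded, and comes off more easily.
All are in group 2, so first ionization energy increases up the group.
So from highest to lowest: Be > Mg > Ca > Sr.

Be, Mg, Ca, Sr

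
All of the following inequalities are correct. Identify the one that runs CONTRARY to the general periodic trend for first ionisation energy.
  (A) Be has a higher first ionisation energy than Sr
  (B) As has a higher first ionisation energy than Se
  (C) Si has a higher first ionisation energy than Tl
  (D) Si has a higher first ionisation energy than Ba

(B)

The general trend: first ionisation energy increases across a period and decreases down a group.
(A) Be (period 2, group 2) vs Sr (period 5, group 2): the stated order agrees with the simple trend.
(B) As (period 4, group 15) vs Se (period 4, group 16): the stated order contradicts the simple trend.
(C) Si (period 3, group 14) vs Tl (period 6, group 13): the stated order agrees with the simple trend.
(D) Si (period 3, group 14) vs Ba (period 6, group 2): the stated order agrees with the simple trend.
The exception is (B): Se (4p⁴) ionizes more easily than half-filled As (4p³).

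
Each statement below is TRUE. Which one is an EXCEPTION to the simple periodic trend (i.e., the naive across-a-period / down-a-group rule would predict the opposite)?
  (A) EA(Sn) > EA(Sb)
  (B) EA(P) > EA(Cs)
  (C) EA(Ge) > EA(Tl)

(A)

The general trend: electron affinity increases across a period and decreases down a group.
(A) Sn (period 5, group 14) vs Sb (period 5, group 15): the stated order contradicts the simple trend.
(B) P (period 3, group 15) vs Cs (period 6, group 1): the stated order agrees with the simple trend.
(C) Ge (period 4, group 14) vs Tl (period 6, group 13): the stated order agrees with the simple trend.
The exception is (A): adding an electron to Sb's half-filled 5p³ is unfavourable, so Sn has the more exothermic EA.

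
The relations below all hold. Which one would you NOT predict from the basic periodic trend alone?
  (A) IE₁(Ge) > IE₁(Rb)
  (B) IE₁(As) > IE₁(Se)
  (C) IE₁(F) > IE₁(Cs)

The general trend: first ionization energy increases across a period and decreases down a group.
(A) Ge (period 4, group 14) vs Rb (period 5, group 1): the stated order agrees with the simple trend.
(B) As (period 4, group 15) vs Se (period 4, group 16): the stated order contradicts the simple trend.
(C) F (period 2, group 17) vs Cs (period 6, group 1): the stated order agrees with the simple trend.
The exception is (B): Se (4p⁴) ionizes more easily than half-filled As (4p³).

(B)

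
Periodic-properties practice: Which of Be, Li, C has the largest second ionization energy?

Li

IE_2 is the cost of taking one more electron from the +1 cation: Be⁺ still has 1 valence electron; Li⁺ is the bare [He] core; C⁺ still has 3 valence electrons.
Core electrons are held far more tightly than valence electrons, so Li tops the IE_2 order.
Valence configurations: Be⁺ [He]2s¹, C⁺ [He]2s²2p¹.
The numbers (kJ/mol): Be 1757, Li 7298, C 2353.
Hence IE_2: Be < C < Li.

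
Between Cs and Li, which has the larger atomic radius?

Li is in period 2, group 1; Cs is in period 6, group 1.
Atomic radius shrinks across a period as nuclear charge pulls the same shell inward, and grows down a group as new shells are added.
All are in group 1, so atomic radius increases down the group.
So Cs has the larger atomic radius (Cs > Li).

Cs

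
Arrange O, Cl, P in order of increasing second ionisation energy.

P < Cl < O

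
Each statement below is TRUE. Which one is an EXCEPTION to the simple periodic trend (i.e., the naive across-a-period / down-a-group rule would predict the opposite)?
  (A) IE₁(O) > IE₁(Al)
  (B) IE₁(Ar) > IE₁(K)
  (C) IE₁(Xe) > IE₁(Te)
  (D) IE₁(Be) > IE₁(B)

The general trend: IE₁ increases across a period and decreases down a group.
(A) O (period 2, group 16) vs Al (period 3, group 13): the stated order agrees with the simple trend.
(B) Ar (period 3, group 18) vs K (period 4, group 1): the stated order agrees with the simple trend.
(C) Xe (period 5, group 18) vs Te (period 5, group 16): the stated order agrees with the simple trend.
(D) Be (period 2, group 2) vs B (period 2, group 13): the stated order contradicts the simple trend.
The exception is (D): removing B's lone 2p electron is easier than breaking Be's filled 2s².

(D)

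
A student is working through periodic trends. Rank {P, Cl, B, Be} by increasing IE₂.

Be < P < Cl < B

After 1 electron has been removed, what remains? P⁺ still has 4 valence electrons; Cl⁺ still has 6 valence electrons; B⁺ still has 2 valence electrons; Be⁺ still has 1 valence electron.
All are still removing valence electrons, so compare the +1 ions as you would atoms: IE_2 generally rises across a period (higher Z_eff) and falls down a group (larger shell), subject to the usual subshell exceptions.
Valence configurations: P⁺ [Ne]3s²3p², Cl⁺ [Ne]3s²3p⁴, B⁺ [He]2s², Be⁺ [He]2s¹.
The numbers (kJ/mol): P 1907, Cl 2298, B 2427, Be 1757.
So the second ionization energies run Be < P < Cl < B.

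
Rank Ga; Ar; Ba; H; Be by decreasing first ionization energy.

H is in period 1, group 1; Be is in period 2, group 2; Ar is in period 3, group 18; Ga is in period 4, group 13; Ba is in period 6, group 2.
Across a period the outer electron is held more tightly (higher IE₁); down a group it sits in a higher shell, more shielded, and comes off more easily.
Neither a single period nor a single group — weigh both effects.
Ga > Ba: relative to Ba, both the across-period and down-group shifts push Ga's first ionization energy up.
Be > Ga: period and group pull opposite ways; the down-group shift dominates (900 vs 579 kJ/mol).
H > Be: the two effects oppose for this pair; the down-group effect wins (1312 vs 900 kJ/mol).
Ar > H: the two effects oppose for this pair; the across-period effect wins (1521 vs 1312 kJ/mol).
Tabulated first ionization energy (kJ/mol): H 1312, Be 900, Ar 1521, Ga 579, Ba 503.
So from highest to lowest: Ar > H > Be > Ga > Ba.

Ar, H, Be, Ga, Ba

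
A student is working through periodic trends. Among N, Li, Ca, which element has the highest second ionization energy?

The second ionization energy removes an electron from the +1 ion. For each element: N⁺ still has 4 valence electrons; Li⁺ is the bare [He] core; Ca⁺ still has 1 valence electron.
Core electrons are held far more tightly than valence electrons, so Li tops the IE_2 order.
Valence configurations: N⁺ [He]2s²2p², Ca⁺ [Ar]4s¹.
Approximate IE_2 values (kJ/mol): N 2856, Li 7298, Ca 1145.
Putting it together, IE_2: Ca < N < Li.

Li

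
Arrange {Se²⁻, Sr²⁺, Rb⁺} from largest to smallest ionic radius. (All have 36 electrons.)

All of these have 36 electrons, so size is governed by nuclear charge alone: the more protons, the stronger the pull on the same electron cloud, and the smaller the ion.
Nuclear charges: Sr²⁺ (Z=38), Rb⁺ (Z=37), Se²⁻ (Z=34).
Largest to smallest: Se²⁻ > Rb⁺ > Sr²⁺.

Se²⁻ > Rb⁺ > Sr²⁺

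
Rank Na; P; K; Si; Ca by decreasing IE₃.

The third ionization energy removes an electron from the +2 ion. For each element: Na²⁺ is already 1 electron into the core; P²⁺ still has 3 valence electrons; K²⁺ is already 1 electron into the core; Si²⁺ still has 2 valence electrons; Ca²⁺ is the bare [Ar] core.
Core electrons are held far more tightly than valence electrons, so K, Ca and Na top the IE_3 order.
Valence configurations: P²⁺ [Ne]3s²3p¹, Si²⁺ [Ne]3s².
P²⁺ loses a lone 3p electron whereas Si²⁺ must break into a filled 3s² pair, so IE_3(Si) > IE_3(P) even though P has the higher nuclear charge.
Approximate IE_3 values (kJ/mol): Na 6910, P 2914, K 4420, Si 3232, Ca 4912.
Hence IE_3: P < Si < K < Ca < Na.

Na > Ca > K > Si > P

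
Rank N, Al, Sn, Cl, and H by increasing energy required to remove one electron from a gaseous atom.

Removing the outermost electron gets harder across a period and easier down a group.
Here both period and group differ, so the two effects have to be weighed against each other.
Sn > Al: period and group pull opposite ways; the across-period shift dominates (709 vs 578 kJ/mol).
Cl > Sn: relative to Sn, both the across-period and down-group shifts push Cl's first ionization energy up.
H > Cl: the two effects oppose for this pair; the down-group effect wins (1312 vs 1251 kJ/mol).
N > H: period and group pull opposite ways; the across-period shift dominates (1402 vs 1312 kJ/mol).
Approximate values (kJ/mol): H 1312, N 1402, Al 578, Cl 1251, Sn 709.
So from lowest to highest: Al < Sn < Cl < H < N.

Al < Sn < Cl < H < N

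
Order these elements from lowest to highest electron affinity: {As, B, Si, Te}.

B is in period 2, group 13; Si is in period 3, group 14; As is in period 4, group 15; Te is in period 5, group 16.
Adding an electron releases more energy for atoms nearer the top right (short of the noble gases).
These sit on a diagonal, where the across-period and down-group effects partly cancel.
As > B: period and group pull opposite ways; the across-period shift dominates (78 vs 27 kJ/mol).
Si > As: period and group pull opposite ways; the down-group shift dominates (134 vs 78 kJ/mol).
Te > Si: the two effects oppose for this pair; the across-period effect wins (190 vs 134 kJ/mol).
For reference (kJ/mol): B 27, Si 134, As 78, Te 190.
So from lowest to highest: B < As < Si < Te.

B < As < Si < Te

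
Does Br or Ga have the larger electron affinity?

Br

EA tends to increase across a period and decrease down a group, though the pattern is less regular than for IE or radius.
All lie in period 4, so electron affinity increases left to right.
So Br has the larger electron affinity (Br > Ga).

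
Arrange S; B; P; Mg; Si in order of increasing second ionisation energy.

Mg, Si, P, S, B

The second ionization energy removes an electron from the +1 ion. For each element: S⁺ still has 5 valence electrons; B⁺ still has 2 valence electrons; P⁺ still has 4 valence electrons; Mg⁺ still has 1 valence electron; Si⁺ still has 3 valence electrons.
All are still removing valence electrons, so compare the +1 ions as you would atoms: IE_2 generally rises across a period (higher Z_eff) and falls down a group (larger shell), subject to the usual subshell exceptions.
Valence configurations: S⁺ [Ne]3s²3p³, B⁺ [He]2s², P⁺ [Ne]3s²3p², Mg⁺ [Ne]3s¹, Si⁺ [Ne]3s²3p¹.
Approximate IE_2 values (kJ/mol): S 2252, B 2427, P 1907, Mg 1451, Si 1577.
Hence IE_2: Mg < Si < P < S < B.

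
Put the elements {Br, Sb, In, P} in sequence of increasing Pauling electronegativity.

In < Sb < P < Br

P is in period 3, group 15; Br is in period 4, group 17; In is in period 5, group 13; Sb is in period 5, group 15.
Smaller atoms with higher effective nuclear charge are more electronegative.
These span different periods and groups, so the two trends combine.
Sb > In: Sb lies to the right of In in period 5, so the across-period effect alone puts Sb higher.
P > Sb: they share group 15; the group trend gives P the larger value.
Br > P: period and group pull opposite ways; the across-period shift dominates (2.96 vs 2.19).
For reference (Pauling): P 2.19, Br 2.96, In 1.78, Sb 2.05.
So from lowest to highest: In < Sb < P < Br.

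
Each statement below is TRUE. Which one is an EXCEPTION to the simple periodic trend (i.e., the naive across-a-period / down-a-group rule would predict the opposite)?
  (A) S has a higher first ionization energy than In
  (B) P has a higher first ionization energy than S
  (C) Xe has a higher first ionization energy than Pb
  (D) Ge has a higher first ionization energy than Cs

The general trend: first ionization energy increases across a period and decreases down a group.
(A) S (period 3, group 16) vs In (period 5, group 13): the stated order agrees with the simple trend.
(B) P (period 3, group 15) vs S (period 3, group 16): the stated order contradicts the simple trend.
(C) Xe (period 5, group 18) vs Pb (period 6, group 14): the stated order agrees with the simple trend.
(D) Ge (period 4, group 14) vs Cs (period 6, group 1): the stated order agrees with the simple trend.
The exception is (B): S (3p⁴) ionizes more easily than half-filled P (3p³) because the paired 3p electron in S is pushed out by e⁻–e⁻ repulsion.

(B)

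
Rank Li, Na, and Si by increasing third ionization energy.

After 2 electrons have been removed, what remains? Li²⁺ is already 1 electron into the core; Na²⁺ is already 1 electron into the core; Si²⁺ still has 2 valence electrons.
Core electrons are held far more tightly than valence electrons, so Na and Li top the IE_3 order.
Approximate IE_3 values (kJ/mol): Li 11815, Na 6910, Si 3232.
Hence IE_3: Si < Na < Li.

Si < Na < Li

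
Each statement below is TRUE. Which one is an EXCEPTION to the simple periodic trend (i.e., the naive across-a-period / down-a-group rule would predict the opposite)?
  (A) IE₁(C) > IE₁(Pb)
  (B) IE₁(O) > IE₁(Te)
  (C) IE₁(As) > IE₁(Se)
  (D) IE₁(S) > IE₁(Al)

(C)

The general trend: first ionization energy increases across a period and decreases down a group.
(A) C (period 2, group 14) vs Pb (period 6, group 14): the stated order agrees with the simple trend.
(B) O (period 2, group 16) vs Te (period 5, group 16): the stated order agrees with the simple trend.
(C) As (period 4, group 15) vs Se (period 4, group 16): the stated order contradicts the simple trend.
(D) S (period 3, group 16) vs Al (period 3, group 13): the stated order agrees with the simple trend.
The exception is (C): Se (4p⁴) ionizes more easily than half-filled As (4p³).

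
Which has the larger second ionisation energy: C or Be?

C

After 1 electron has been removed, what remains? C⁺ still has 3 valence electrons; Be⁺ still has 1 valence electron.
All are still removing valence electrons, so compare the +1 ions as you would atoms: IE_2 generally rises across a period (higher Z_eff) and falls down a group (larger shell), subject to the usual subshell exceptions.
Valence configurations: C⁺ [He]2s²2p¹, Be⁺ [He]2s¹.
Approximate IE_2 values (kJ/mol): C 2353, Be 1757.
Overall IE_2 order: Be < C.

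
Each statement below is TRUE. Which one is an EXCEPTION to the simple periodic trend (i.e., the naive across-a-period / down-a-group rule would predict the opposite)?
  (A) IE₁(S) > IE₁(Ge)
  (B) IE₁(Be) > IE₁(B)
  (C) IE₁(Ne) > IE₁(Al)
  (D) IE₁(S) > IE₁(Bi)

(B)

The general trend: first ionisation energy increases across a period and decreases down a group.
(A) S (period 3, group 16) vs Ge (period 4, group 14): the stated order agrees with the simple trend.
(B) Be (period 2, group 2) vs B (period 2, group 13): the stated order contradicts the simple trend.
(C) Ne (period 2, group 18) vs Al (period 3, group 13): the stated order agrees with the simple trend.
(D) S (period 3, group 16) vs Bi (period 6, group 15): the stated order agrees with the simple trend.
The exception is (B): removing B's lone 2p electron is easier than breaking Be's filled 2s².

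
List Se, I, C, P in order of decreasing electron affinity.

C is in period 2, group 14; P is in period 3, group 15; Se is in period 4, group 16; I is in period 5, group 17.
Atoms with high Z_eff and room in the valence shell (especially the halogens) have the most exothermic electron affinities.
A diagonal step moves right (one effect) and down (the opposite effect) at once.
C > P: period and group pull opposite ways; the down-group shift dominates (122 vs 72 kJ/mol).
Se > C: the two effects oppose for this pair; the across-period effect wins (195 vs 122 kJ/mol).
I > Se: period and group pull opposite ways; the across-period shift dominates (295 vs 195 kJ/mol).
For reference (kJ/mol): C 122, P 72, Se 195, I 295.
So from highest to lowest: I > Se > C > P.

I, Se, C, P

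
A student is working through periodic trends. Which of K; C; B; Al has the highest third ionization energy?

C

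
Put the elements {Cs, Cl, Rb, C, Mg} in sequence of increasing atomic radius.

C is in period 2, group 14; Mg is in period 3, group 2; Cl is in period 3, group 17; Rb is in period 5, group 1; Cs is in period 6, group 1.
Radius decreases left→right (rising Z_eff, same n) and increases top→bottom (higher n).
Neither a single period nor a single group — weigh both effects.
Cl > C: the two effects oppose for this pair; the down-group effect wins (99 vs 75 pm).
Mg > Cl: both are in period 3; the period trend gives Mg the larger value.
Rb > Mg: both effects reinforce here, so Rb is clearly the larger of the two.
Cs > Rb: Cs sits below Rb in group 1, so the down-group effect alone puts Cs larger.
Approximate values (pm): C 75, Mg 139, Cl 99, Rb 210, Cs 232.
So from smallest to largest: C < Cl < Mg < Rb < Cs.

C < Cl < Mg < Rb < Cs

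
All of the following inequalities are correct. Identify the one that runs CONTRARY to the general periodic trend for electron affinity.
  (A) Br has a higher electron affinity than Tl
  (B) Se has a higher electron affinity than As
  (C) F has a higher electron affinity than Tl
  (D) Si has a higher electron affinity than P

(D)

The general trend: electron affinity increases across a period and decreases down a group.
(A) Br (period 4, group 17) vs Tl (period 6, group 13): the stated order agrees with the simple trend.
(B) Se (period 4, group 16) vs As (period 4, group 15): the stated order agrees with the simple trend.
(C) F (period 2, group 17) vs Tl (period 6, group 13): the stated order agrees with the simple trend.
(D) Si (period 3, group 14) vs P (period 3, group 15): the stated order contradicts the simple trend.
The exception is (D): adding an electron to P's half-filled 3p³ is unfavourable, so Si (3p²) has the more exothermic EA.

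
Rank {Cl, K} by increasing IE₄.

The fourth ionization energy removes an electron from the +3 ion. For each element: Cl³⁺ still has 4 valence electrons; K³⁺ is already 2 electrons into the core.
Pulling an electron out of a noble-gas core costs far more than removing a remaining valence electron, so K sits at the high end of IE_4.
The numbers (kJ/mol): Cl 5159, K 5877.
Overall IE_4 order: Cl < K.

Cl, K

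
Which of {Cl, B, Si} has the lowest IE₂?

Consider each +1 ion: Cl⁺ still has 6 valence electrons; B⁺ still has 2 valence electrons; Si⁺ still has 3 valence electrons.
All are still removing valence electrons, so compare the +1 ions as you would atoms: IE_2 generally rises across a period (higher Z_eff) and falls down a group (larger shell), subject to the usual subshell exceptions.
Valence configurations: Cl⁺ [Ne]3s²3p⁴, B⁺ [He]2s², Si⁺ [Ne]3s²3p¹.
Approximate IE_2 values (kJ/mol): Cl 2298, B 2427, Si 1577.
Hence IE_2: Si < Cl < B.

Si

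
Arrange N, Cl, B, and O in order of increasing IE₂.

Cl < B < N < O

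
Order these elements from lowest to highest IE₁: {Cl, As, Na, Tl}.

Na, Tl, As, Cl

Na is in period 3, group 1; Cl is in period 3, group 17; As is in period 4, group 15; Tl is in period 6, group 13.
IE₁ increases left→right with effective nuclear charge and decreases top→bottom as the valence shell moves farther out.
Neither a single period nor a single group — weigh both effects.
Tl > Na: the two effects oppose for this pair; the across-period effect wins (589 vs 496 kJ/mol).
As > Tl: relative to Tl, both the across-period and down-group shifts push As's first ionization energy up.
Cl > As: both effects reinforce here, so Cl is clearly the higher of the two.
Approximate values (kJ/mol): Na 496, Cl 1251, As 947, Tl 589.
So from lowest to highest: Na < Tl < As < Cl.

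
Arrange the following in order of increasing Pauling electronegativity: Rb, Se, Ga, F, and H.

Smaller atoms with higher effective nuclear charge are more electronegative.
Here both period and group differ, so the two effects have to be weighed against each other.
Ga > Rb: relative to Rb, both the across-period and down-group shifts push Ga's electronegativity up.
H > Ga: period and group pull opposite ways; the down-group shift dominates (2.20 vs 1.81).
Se > H: period and group pull opposite ways; the across-period shift dominates (2.55 vs 2.20).
F > Se: both effects reinforce here, so F is clearly the higher of the two.
For reference (Pauling): H 2.20, F 3.98, Ga 1.81, Se 2.55, Rb 0.82.
So from lowest to highest: Rb < Ga < H < Se < F.

Rb, Ga, H, Se, F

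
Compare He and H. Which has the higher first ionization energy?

H is in period 1, group 1; He is in period 1, group 18.
Removing the outermost electron gets harder across a period and easier down a group.
All lie in period 1, so first ionization energy increases left to right.
So He has the higher first ionization energy (He > H).

He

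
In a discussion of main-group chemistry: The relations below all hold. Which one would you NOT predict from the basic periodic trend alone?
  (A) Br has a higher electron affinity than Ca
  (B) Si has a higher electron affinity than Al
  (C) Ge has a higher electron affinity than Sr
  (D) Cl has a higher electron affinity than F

(D)

The general trend: electron affinity increases across a period and decreases down a group.
(A) Br (period 4, group 17) vs Ca (period 4, group 2): the stated order agrees with the simple trend.
(B) Si (period 3, group 14) vs Al (period 3, group 13): the stated order agrees with the simple trend.
(C) Ge (period 4, group 14) vs Sr (period 5, group 2): the stated order agrees with the simple trend.
(D) Cl (period 3, group 17) vs F (period 2, group 17): the stated order contradicts the simple trend.
The exception is (D): F's small 2p subshell makes the incoming electron feel strong e⁻–e⁻ repulsion, so Cl actually releases more energy on gaining an electron.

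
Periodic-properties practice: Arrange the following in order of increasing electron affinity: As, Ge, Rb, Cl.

Rb < As < Ge < Cl

Cl is in period 3, group 17; Ge is in period 4, group 14; As is in period 4, group 15; Rb is in period 5, group 1.
Atoms with high Z_eff and room in the valence shell (especially the halogens) have the most exothermic electron affinities.
Here both period and group differ, so the two effects have to be weighed against each other.
As > Rb: both effects reinforce here, so As is clearly the higher of the two.
Ge > As: this pair runs against the simple trend — see the exception note.
Cl > Ge: relative to Ge, both the across-period and down-group shifts push Cl's electron affinity up.
Note the exception: Ge has a higher electron affinity than As, contrary to the simple trend — adding an electron to As's half-filled 4p³ is unfavourable, so Ge (4p²) has the more exothermic EA.
Approximate values (kJ/mol): Cl 349, Ge 119, As 78, Rb 47.
So from lowest to highest: Rb < As < Ge < Cl.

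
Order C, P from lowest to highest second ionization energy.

P, C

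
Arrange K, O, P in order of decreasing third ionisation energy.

O > K > P

The third ionization energy removes an electron from the +2 ion. For each element: K²⁺ is already 1 electron into the core; O²⁺ still has 4 valence electrons; P²⁺ still has 3 valence electrons.
Usually core removal costs more than valence removal, but here the competition is close: a tightly held n=2 valence electron can cost more to remove than an n=3 core electron, so the actual values have to decide it.
Valence configurations: O²⁺ [He]2s²2p², P²⁺ [Ne]3s²3p¹.
The numbers (kJ/mol): K 4420, O 5300, P 2914.
Putting it together, IE_3: P < K < O.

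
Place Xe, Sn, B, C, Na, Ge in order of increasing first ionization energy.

B is in period 2, group 13; C is in period 2, group 14; Na is in period 3, group 1; Ge is in period 4, group 14; Sn is in period 5, group 14; Xe is in period 5, group 18.
First ionization energy rises across a period (greater Z_eff holds electrons more tightly) and falls down a group (valence electrons are farther from the nucleus).
These span different periods and groups, so the two trends combine.
Sn > Na: period and group pull opposite ways; the across-period shift dominates (709 vs 496 kJ/mol).
Ge > Sn: they share group 14; the group trend gives Ge the larger value.
B > Ge: the two effects oppose for this pair; the down-group effect wins (801 vs 762 kJ/mol).
C > B: C lies to the right of B in period 2, so the across-period effect alone puts C higher.
Xe > C: the two effects oppose for this pair; the across-period effect wins (1170 vs 1086 kJ/mol).
Approximate values (kJ/mol): B 801, C 1086, Na 496, Ge 762, Sn 709, Xe 1170.
So from lowest to highest: Na < Sn < Ge < B < C < Xe.

Na < Sn < Ge < B < C < Xe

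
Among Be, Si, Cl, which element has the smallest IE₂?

Si

After 1 electron has been removed, what remains? Be⁺ still has 1 valence electron; Si⁺ still has 3 valence electrons; Cl⁺ still has 6 valence electrons.
All are still removing valence electrons, so compare the +1 ions as you would atoms: IE_2 generally rises across a period (higher Z_eff) and falls down a group (larger shell), subject to the usual subshell exceptions.
Valence configurations: Be⁺ [He]2s¹, Si⁺ [Ne]3s²3p¹, Cl⁺ [Ne]3s²3p⁴.
Tabulated IE_2 (kJ/mol): Be 1757, Si 1577, Cl 2298.
Hence IE_2: Si < Be < Cl.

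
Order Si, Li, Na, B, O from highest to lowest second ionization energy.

Li > Na > O > B > Si

Consider each +1 ion: Si⁺ still has 3 valence electrons; Li⁺ is the bare [He] core; Na⁺ is the bare [Ne] core; B⁺ still has 2 valence electrons; O⁺ still has 5 valence electrons.
Breaking into a closed-shell core is much more expensive than removing a leftover valence electron — Na and Li have the largest IE_2 here.
Valence configurations: Si⁺ [Ne]3s²3p¹, B⁺ [He]2s², O⁺ [He]2s²2p³.
Approximate IE_2 values (kJ/mol): Si 1577, Li 7298, Na 4562, B 2427, O 3388.
Putting it together, IE_2: Si < B < O < Na < Li.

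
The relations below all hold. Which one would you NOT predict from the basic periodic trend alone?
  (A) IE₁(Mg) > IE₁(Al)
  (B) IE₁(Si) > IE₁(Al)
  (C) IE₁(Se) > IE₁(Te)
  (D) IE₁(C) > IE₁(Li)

The general trend: IE₁ increases across a period and decreases down a group.
(A) Mg (period 3, group 2) vs Al (period 3, group 13): the stated order contradicts the simple trend.
(B) Si (period 3, group 14) vs Al (period 3, group 13): the stated order agrees with the simple trend.
(C) Se (period 4, group 16) vs Te (period 5, group 16): the stated order agrees with the simple trend.
(D) C (period 2, group 14) vs Li (period 2, group 1): the stated order agrees with the simple trend.
The exception is (A): Al's single 3p electron is easier to remove than one from Mg's filled 3s².

(A)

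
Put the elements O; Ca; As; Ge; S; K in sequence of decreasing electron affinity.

S, O, Ge, As, K, Ca

O is in period 2, group 16; S is in period 3, group 16; K is in period 4, group 1; Ca is in period 4, group 2; Ge is in period 4, group 14; As is in period 4, group 15.
Adding an electron releases more energy for atoms nearer the top right (short of the noble gases).
Here both period and group differ, so the two effects have to be weighed against each other.
K > Ca: this pair runs against the simple trend — see the exception note.
As > K: As lies to the right of K in period 4, so the across-period effect alone puts As higher.
Ge > As: this pair runs against the simple trend — see the exception note.
O > Ge: both effects reinforce here, so O is clearly the higher of the two.
S > O: this pair runs against the simple trend — see the exception note.
Note the exception: K has a higher electron affinity than Ca, contrary to the simple trend — adding an electron to Ca (ns²) has to open a new, higher-energy np subshell, which is unfavourable.
Note the exception: Ge has a higher electron affinity than As, contrary to the simple trend — adding an electron to As's half-filled 4p³ is unfavourable, so Ge (4p²) has the more exothermic EA.
Note the exception: S has a higher electron affinity than O, contrary to the simple trend — the compact 2p subshell of O repels the added electron more than S's larger 3p does.
Tabulated electron affinity (kJ/mol): O 141, S 200, K 48, Ca 2, Ge 119, As 78.
So from highest to lowest: S > O > Ge > As > K > Ca.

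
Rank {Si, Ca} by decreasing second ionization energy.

Si > Ca

The second ionization energy removes an electron from the +1 ion. For each element: Si⁺ still has 3 valence electrons; Ca⁺ still has 1 valence electron.
All are still removing valence electrons, so compare the +1 ions as you would atoms: IE_2 generally rises across a period (higher Z_eff) and falls down a group (larger shell), subject to the usual subshell exceptions.
Valence configurations: Si⁺ [Ne]3s²3p¹, Ca⁺ [Ar]4s¹.
The numbers (kJ/mol): Si 1577, Ca 1145.
Putting it together, IE_2: Ca < Si.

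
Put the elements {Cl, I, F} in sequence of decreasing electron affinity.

F is in period 2, group 17; Cl is in period 3, group 17; I is in period 5, group 17.
Atoms with high Z_eff and room in the valence shell (especially the halogens) have the most exothermic electron affinities.
All are in group 17; the group trend (electron affinity increases up the group) applies, with the exception below.
Note the exception: Cl has a higher electron affinity than F, contrary to the simple trend — F's small 2p subshell makes the incoming electron feel strong e⁻–e⁻ repulsion, so Cl actually releases more energy on gaining an electron.
For reference (kJ/mol): F 328, Cl 349, I 295.
So from highest to lowest: Cl > F > I.

Cl > F > I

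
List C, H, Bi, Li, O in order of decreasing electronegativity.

O > C > H > Bi > Li

H is in period 1, group 1; Li is in period 2, group 1; C is in period 2, group 14; O is in period 2, group 16; Bi is in period 6, group 15.
Electronegativity increases across a period and decreases down a group, tracking effective nuclear charge and atomic size.
Neither a single period nor a single group — weigh both effects.
Bi > Li: the two effects oppose for this pair; the across-period effect wins (2.02 vs 0.98).
H > Bi: period and group pull opposite ways; the down-group shift dominates (2.20 vs 2.02).
C > H: period and group pull opposite ways; the across-period shift dominates (2.55 vs 2.20).
O > C: O lies to the right of C in period 2, so the across-period effect alone puts O higher.
Tabulated electronegativity (Pauling): H 2.20, Li 0.98, C 2.55, O 3.44, Bi 2.02.
So from highest to lowest: O > C > H > Bi > Li.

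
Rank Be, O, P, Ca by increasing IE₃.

P < Ca < O < Be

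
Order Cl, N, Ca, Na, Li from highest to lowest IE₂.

Li, Na, N, Cl, Ca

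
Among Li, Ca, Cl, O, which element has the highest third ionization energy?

Li

Consider each +2 ion: Li²⁺ is already 1 electron into the core; Ca²⁺ is the bare [Ar] core; Cl²⁺ still has 5 valence electrons; O²⁺ still has 4 valence electrons.
Usually core removal costs more than valence removal, but here the competition is close: a tightly held n=2 valence electron can cost more to remove than an n=3 core electron, so the actual values have to decide it.
Valence configurations: Cl²⁺ [Ne]3s²3p³, O²⁺ [He]2s²2p².
Approximate IE_3 values (kJ/mol): Li 11815, Ca 4912, Cl 3822, O 5300.
Putting it together, IE_3: Cl < Ca < O < Li.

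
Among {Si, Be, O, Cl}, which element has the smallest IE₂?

Si

IE_2 is the cost of taking one more electron from the +1 cation: Si⁺ still has 3 valence electrons; Be⁺ still has 1 valence electron; O⁺ still has 5 valence electrons; Cl⁺ still has 6 valence electrons.
All are still removing valence electrons, so compare the +1 ions as you would atoms: IE_2 generally rises across a period (higher Z_eff) and falls down a group (larger shell), subject to the usual subshell exceptions.
Valence configurations: Si⁺ [Ne]3s²3p¹, Be⁺ [He]2s¹, O⁺ [He]2s²2p³, Cl⁺ [Ne]3s²3p⁴.
The numbers (kJ/mol): Si 1577, Be 1757, O 3388, Cl 2298.
Hence IE_2: Si < Be < Cl < O.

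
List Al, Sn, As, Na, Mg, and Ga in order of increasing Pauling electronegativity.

Na is in period 3, group 1; Mg is in period 3, group 2; Al is in period 3, group 13; Ga is in period 4, group 13; As is in period 4, group 15; Sn is in period 5, group 14.
Electronegativity increases across a period and decreases down a group, tracking effective nuclear charge and atomic size.
Neither a single period nor a single group — weigh both effects.
Mg > Na: both are in period 3; the period trend gives Mg the larger value.
Al > Mg: both are in period 3; the period trend gives Al the larger value.
Ga > Al: this pair runs against the simple trend — see the exception note.
Sn > Ga: period and group pull opposite ways; the across-period shift dominates (1.96 vs 1.81).
As > Sn: both effects reinforce here, so As is clearly the higher of the two.
Note the exception: Ga has a higher electronegativity than Al, contrary to the simple trend — poor shielding by filled d (and f) subshells raises the heavier element's effective nuclear charge more than the simple down-group trend predicts.
For reference (Pauling): Na 0.93, Mg 1.31, Al 1.61, Ga 1.81, As 2.18, Sn 1.96.
So from lowest to highest: Na < Mg < Al < Ga < Sn < As.

Na, Mg, Al, Ga, Sn, As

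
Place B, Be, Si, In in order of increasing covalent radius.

Be is in period 2, group 2; B is in period 2, group 13; Si is in period 3, group 14; In is in period 5, group 13.
Radius decreases left→right (rising Z_eff, same n) and increases top→bottom (higher n).
Neither a single period nor a single group — weigh both effects.
Be > B: Be lies to the left of B in period 2, so the across-period effect alone puts Be larger.
Si > Be: the two effects oppose for this pair; the down-group effect wins (116 vs 102 pm).
In > Si: relative to Si, both the across-period and down-group shifts push In's atomic radius up.
Approximate values (pm): Be 102, B 85, Si 116, In 142.
So from smallest to largest: B < Be < Si < In.

B < Be < Si < In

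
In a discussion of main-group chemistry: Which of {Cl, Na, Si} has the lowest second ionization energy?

The second ionization energy removes an electron from the +1 ion. For each element: Cl⁺ still has 6 valence electrons; Na⁺ is the bare [Ne] core; Si⁺ still has 3 valence electrons.
Core electrons are held far more tightly than valence electrons, so Na tops the IE_2 order.
Valence configurations: Cl⁺ [Ne]3s²3p⁴, Si⁺ [Ne]3s²3p¹.
The numbers (kJ/mol): Cl 2298, Na 4562, Si 1577.
Hence IE_2: Si < Cl < Na.

Si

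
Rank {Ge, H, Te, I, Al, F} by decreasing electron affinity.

F > I > Te > Ge > H > Al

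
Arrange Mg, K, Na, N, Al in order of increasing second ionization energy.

Consider each +1 ion: Mg⁺ still has 1 valence electron; K⁺ is the bare [Ar] core; Na⁺ is the bare [Ne] core; N⁺ still has 4 valence electrons; Al⁺ still has 2 valence electrons.
Breaking into a closed-shell core is much more expensive than removing a leftover valence electron — K and Na have the largest IE_2 here.
Valence configurations: Mg⁺ [Ne]3s¹, N⁺ [He]2s²2p², Al⁺ [Ne]3s².
The numbers (kJ/mol): Mg 1451, K 3052, Na 4562, N 2856, Al 1817.
Hence IE_2: Mg < Al < N < K < Na.

Mg < Al < N < K < Na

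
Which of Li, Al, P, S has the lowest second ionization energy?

Al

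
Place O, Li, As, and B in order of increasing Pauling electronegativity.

Atoms toward the upper right of the periodic table pull bonding electrons most strongly.
Here both period and group differ, so the two effects have to be weighed against each other.
B > Li: both are in period 2; the period trend gives B the larger value.
As > B: period and group pull opposite ways; the across-period shift dominates (2.18 vs 2.04).
O > As: relative to As, both the across-period and down-group shifts push O's electronegativity up.
Approximate values (Pauling): Li 0.98, B 2.04, O 3.44, As 2.18.
So from lowest to highest: Li < B < As < O.

Li < B < As < O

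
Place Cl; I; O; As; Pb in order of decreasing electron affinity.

Cl > I > O > As > Pb

O is in period 2, group 16; Cl is in period 3, group 17; As is in period 4, group 15; I is in period 5, group 17; Pb is in period 6, group 14.
Electron affinity generally becomes more exothermic across a period toward the halogens and less exothermic down a group.
These span different periods and groups, so the two trends combine.
As > Pb: both effects reinforce here, so As is clearly the higher of the two.
O > As: relative to As, both the across-period and down-group shifts push O's electron affinity up.
I > O: the two effects oppose for this pair; the across-period effect wins (295 vs 141 kJ/mol).
Cl > I: Cl sits above I in group 17, so the down-group effect alone puts Cl higher.
Approximate values (kJ/mol): O 141, Cl 349, As 78, I 295, Pb 35.
So from highest to lowest: Cl > I > O > As > Pb.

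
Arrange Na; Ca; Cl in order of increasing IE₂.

Ca < Cl < Na

IE_2 is the cost of taking one more electron from the +1 cation: Na⁺ is the bare [Ne] core; Ca⁺ still has 1 valence electron; Cl⁺ still has 6 valence electrons.
Core electrons are held far more tightly than valence electrons, so Na tops the IE_2 order.
Valence configurations: Ca⁺ [Ar]4s¹, Cl⁺ [Ne]3s²3p⁴.
Approximate IE_2 values (kJ/mol): Na 4562, Ca 1145, Cl 2298.
Hence IE_2: Ca < Cl < Na.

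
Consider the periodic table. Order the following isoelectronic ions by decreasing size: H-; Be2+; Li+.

H- > Li+ > Be2+

All of these have 2 electrons, so size is governed by nuclear charge alone: the more protons, the stronger the pull on the same electron cloud, and the smaller the ion.
Nuclear charges: Be2+ (Z=4), Li+ (Z=3), H- (Z=1).
Largest to smallest: H- > Li+ > Be2+.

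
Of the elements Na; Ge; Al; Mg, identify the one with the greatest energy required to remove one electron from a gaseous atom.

IE₁ increases left→right with effective nuclear charge and decreases top→bottom as the valence shell moves farther out.
These span different periods and groups, so the two trends combine.
Al > Na: both are in period 3; the period trend gives Al the larger value.
Mg > Al: this pair runs against the simple trend — see the exception note.
Ge > Mg: period and group pull opposite ways; the across-period shift dominates (762 vs 738 kJ/mol).
Note the exception: Mg has a higher first ionization energy than Al, contrary to the simple trend — Al's single 3p electron is easier to remove than one from Mg's filled 3s².
Tabulated first ionization energy (kJ/mol): Na 496, Mg 738, Al 578, Ge 762.
The greatest energy required to remove one electron from a gaseous atom among these belongs to Ge.

Ge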